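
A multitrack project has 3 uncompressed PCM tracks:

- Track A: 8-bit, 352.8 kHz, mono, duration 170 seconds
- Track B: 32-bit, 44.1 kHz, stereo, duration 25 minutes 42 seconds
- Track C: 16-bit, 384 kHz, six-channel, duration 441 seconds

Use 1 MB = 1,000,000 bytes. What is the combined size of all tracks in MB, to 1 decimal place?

2636.1 MB

Track A: 352,800 × 170 × 1 × 1 = 59,976,000 bytes.
Track B: 25 minutes 42 seconds = 1,542 s; 44,100 × 1,542 × 4 × 2 = 544,017,600 bytes.
Track C: 384,000 × 441 × 2 × 6 = 2,032,128,000 bytes.
Total = 2,636,121,600 bytes = 2636.1 MB.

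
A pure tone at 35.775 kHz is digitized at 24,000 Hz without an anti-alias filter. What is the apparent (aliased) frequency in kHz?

Nyquist = 24,000/2 = 12,000 Hz; 35,775 Hz exceeds it.
Alias = |35,775 − 1×24,000| = |35,775 − 24,000| = 11,775 Hz = 11.775 kHz.

11.775 kHz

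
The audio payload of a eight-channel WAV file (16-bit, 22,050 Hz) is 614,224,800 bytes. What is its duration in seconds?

Byte rate = 22,050 × 2 × 8 = 352,800 bytes/s.
Duration = 614,224,800 / 352,800 = 1,741 s.

1,741 seconds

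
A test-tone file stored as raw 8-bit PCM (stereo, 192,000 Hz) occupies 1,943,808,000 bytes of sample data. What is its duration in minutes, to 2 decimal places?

84.37 minutes

Byte rate = 192,000 × 1 × 2 = 384,000 bytes/s.
Duration = 1,943,808,000 / 384,000 = 5,062 s.
5,062 s / 60 = 84.37 minutes.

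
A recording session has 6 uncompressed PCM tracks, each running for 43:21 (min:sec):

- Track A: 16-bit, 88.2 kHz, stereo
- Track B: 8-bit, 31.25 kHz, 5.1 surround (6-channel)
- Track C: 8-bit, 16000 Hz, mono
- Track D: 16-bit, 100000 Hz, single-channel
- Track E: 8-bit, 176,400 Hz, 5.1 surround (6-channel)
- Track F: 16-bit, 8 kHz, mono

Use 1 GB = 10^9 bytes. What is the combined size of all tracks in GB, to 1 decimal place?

43:21 (min:sec) = 2,601 s.
Track A: 88,200 × 2,601 × 2 × 2 = 917,632,800 bytes.
Track B: 31,250 × 2,601 × 1 × 6 = 487,687,500 bytes.
Track C: 16,000 × 2,601 × 1 × 1 = 41,616,000 bytes.
Track D: 100,000 × 2,601 × 2 × 1 = 520,200,000 bytes.
Track E: 176,400 × 2,601 × 1 × 6 = 2,752,898,400 bytes.
Track F: 8,000 × 2,601 × 2 × 1 = 41,616,000 bytes.
Total = 4,761,650,700 bytes = 4.8 GB.

4.8 GB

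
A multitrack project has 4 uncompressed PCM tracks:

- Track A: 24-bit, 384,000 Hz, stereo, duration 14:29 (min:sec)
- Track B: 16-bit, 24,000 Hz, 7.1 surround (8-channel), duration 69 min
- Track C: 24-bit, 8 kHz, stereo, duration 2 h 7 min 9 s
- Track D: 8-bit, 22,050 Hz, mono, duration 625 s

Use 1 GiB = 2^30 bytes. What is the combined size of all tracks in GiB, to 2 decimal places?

Track A: 14:29 (min:sec) = 869 s; 384,000 × 869 × 3 × 2 = 2,002,176,000 bytes.
Track B: 69 min = 4,140 s; 24,000 × 4,140 × 2 × 8 = 1,589,760,000 bytes.
Track C: 2 h 7 min 9 s = 7,629 s; 8,000 × 7,629 × 3 × 2 = 366,192,000 bytes.
Track D: 22,050 × 625 × 1 × 1 = 13,781,250 bytes.
Total = 3,971,909,250 bytes = 3.70 GiB.

3.70 GiB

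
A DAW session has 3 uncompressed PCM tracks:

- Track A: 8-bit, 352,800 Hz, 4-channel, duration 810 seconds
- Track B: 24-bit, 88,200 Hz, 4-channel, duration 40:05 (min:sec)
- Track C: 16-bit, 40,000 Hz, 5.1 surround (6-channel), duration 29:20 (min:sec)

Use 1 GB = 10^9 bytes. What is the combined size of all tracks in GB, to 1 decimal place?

Track A: 352,800 × 810 × 1 × 4 = 1,143,072,000 bytes.
Track B: 40:05 (min:sec) = 2,405 s; 88,200 × 2,405 × 3 × 4 = 2,545,452,000 bytes.
Track C: 29:20 (min:sec) = 1,760 s; 40,000 × 1,760 × 2 × 6 = 844,800,000 bytes.
Total = 4,533,324,000 bytes = 4.5 GB.

4.5 GB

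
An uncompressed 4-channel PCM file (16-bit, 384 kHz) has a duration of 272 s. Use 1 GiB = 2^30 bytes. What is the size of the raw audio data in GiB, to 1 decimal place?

Bytes = 384,000 samples/s × 272 s × 2 bytes/sample × 4 ch = 835,584,000 bytes.
835,584,000 / 1,073,741,824 = 0.8 GiB.

0.8 GiB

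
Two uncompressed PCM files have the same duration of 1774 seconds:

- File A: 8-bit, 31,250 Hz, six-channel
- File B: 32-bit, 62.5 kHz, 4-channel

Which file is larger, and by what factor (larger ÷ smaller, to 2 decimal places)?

File B, by a factor of 5.33

File A: 31,250 × 1 × 6 = 187,500 bytes/s.
File B: 62,500 × 4 × 4 = 1,000,000 bytes/s.
File B is larger; ratio = 1,774,000,000 / 332,625,000 = 5.33.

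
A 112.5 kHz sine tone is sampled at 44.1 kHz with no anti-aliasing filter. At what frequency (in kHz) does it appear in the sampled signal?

19.8 kHz

Nyquist = 44,100/2 = 22,050 Hz; 112,500 Hz exceeds it.
Alias = |112,500 − 3×44,100| = |112,500 − 132,300| = 19,800 Hz = 19.8 kHz.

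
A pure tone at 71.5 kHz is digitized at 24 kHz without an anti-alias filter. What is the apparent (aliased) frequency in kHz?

Nyquist = 24,000/2 = 12,000 Hz; 71,500 Hz exceeds it.
Alias = |71,500 − 3×24,000| = |71,500 − 72,000| = 500 Hz = 0.5 kHz.

0.5 kHz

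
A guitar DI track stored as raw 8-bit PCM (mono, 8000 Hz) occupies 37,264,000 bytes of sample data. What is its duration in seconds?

4,658 seconds

Byte rate = 8,000 × 1 × 1 = 8,000 bytes/s.
Duration = 37,264,000 / 8,000 = 4,658 s.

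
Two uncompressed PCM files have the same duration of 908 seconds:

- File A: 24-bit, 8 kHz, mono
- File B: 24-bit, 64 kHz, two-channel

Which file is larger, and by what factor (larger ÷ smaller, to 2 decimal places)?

File B, by a factor of 16.00

File A: 8,000 × 3 × 1 = 24,000 bytes/s.
File B: 64,000 × 3 × 2 = 384,000 bytes/s.
File B is larger; ratio = 348,672,000 / 21,792,000 = 16.00.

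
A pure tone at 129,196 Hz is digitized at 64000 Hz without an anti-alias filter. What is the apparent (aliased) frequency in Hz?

1,196 Hz

Nyquist = 64,000/2 = 32,000 Hz; 129,196 Hz exceeds it.
Alias = |129,196 − 2×64,000| = |129,196 − 128,000| = 1,196 Hz.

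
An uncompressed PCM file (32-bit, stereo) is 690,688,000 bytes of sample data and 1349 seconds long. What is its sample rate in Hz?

Bytes = sample_rate × seconds × bytes_per_sample × channels.
sample_rate = 690,688,000 / (1,349 × 4 × 2) = 690,688,000 / 10,792 = 64,000 Hz.

64,000 Hz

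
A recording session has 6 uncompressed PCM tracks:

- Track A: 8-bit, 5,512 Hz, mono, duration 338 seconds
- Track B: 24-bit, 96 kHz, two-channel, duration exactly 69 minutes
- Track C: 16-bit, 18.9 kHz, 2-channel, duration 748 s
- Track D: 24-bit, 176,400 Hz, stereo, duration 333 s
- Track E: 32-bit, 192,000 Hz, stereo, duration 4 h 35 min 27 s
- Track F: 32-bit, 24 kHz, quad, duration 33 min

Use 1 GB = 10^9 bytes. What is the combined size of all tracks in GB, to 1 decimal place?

28.9 GB

Track A: 5,512 × 338 × 1 × 1 = 1,863,056 bytes.
Track B: exactly 69 minutes = 4,140 s; 96,000 × 4,140 × 3 × 2 = 2,384,640,000 bytes.
Track C: 18,900 × 748 × 2 × 2 = 56,548,800 bytes.
Track D: 176,400 × 333 × 3 × 2 = 352,447,200 bytes.
Track E: 4 h 35 min 27 s = 16,527 s; 192,000 × 16,527 × 4 × 2 = 25,385,472,000 bytes.
Track F: 33 min = 1,980 s; 24,000 × 1,980 × 4 × 4 = 760,320,000 bytes.
Total = 28,941,291,056 bytes = 28.9 GB.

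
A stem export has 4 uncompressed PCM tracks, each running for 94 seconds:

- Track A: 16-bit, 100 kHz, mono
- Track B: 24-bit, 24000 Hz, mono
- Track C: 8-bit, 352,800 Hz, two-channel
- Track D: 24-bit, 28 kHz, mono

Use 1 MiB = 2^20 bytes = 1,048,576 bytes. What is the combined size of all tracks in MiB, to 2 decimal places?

95.17 MiB

Track A: 100,000 × 94 × 2 × 1 = 18,800,000 bytes.
Track B: 24,000 × 94 × 3 × 1 = 6,768,000 bytes.
Track C: 352,800 × 94 × 1 × 2 = 66,326,400 bytes.
Track D: 28,000 × 94 × 3 × 1 = 7,896,000 bytes.
Total = 99,790,400 bytes = 95.17 MiB.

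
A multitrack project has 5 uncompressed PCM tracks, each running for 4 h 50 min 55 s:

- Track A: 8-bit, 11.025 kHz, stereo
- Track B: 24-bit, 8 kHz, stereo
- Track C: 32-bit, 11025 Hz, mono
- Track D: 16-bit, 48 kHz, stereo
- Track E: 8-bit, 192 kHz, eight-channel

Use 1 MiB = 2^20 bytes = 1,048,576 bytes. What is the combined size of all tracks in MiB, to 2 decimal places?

30665.14 MiB

4 h 50 min 55 s = 17,455 s.
Track A: 11,025 × 17,455 × 1 × 2 = 384,882,750 bytes.
Track B: 8,000 × 17,455 × 3 × 2 = 837,840,000 bytes.
Track C: 11,025 × 17,455 × 4 × 1 = 769,765,500 bytes.
Track D: 48,000 × 17,455 × 2 × 2 = 3,351,360,000 bytes.
Track E: 192,000 × 17,455 × 1 × 8 = 26,810,880,000 bytes.
Total = 32,154,728,250 bytes = 30665.14 MiB.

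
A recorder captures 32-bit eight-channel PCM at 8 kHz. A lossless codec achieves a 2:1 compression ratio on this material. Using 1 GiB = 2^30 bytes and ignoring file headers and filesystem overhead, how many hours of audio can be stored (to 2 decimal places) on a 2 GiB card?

Uncompressed byte rate = 8,000 × 4 × 8 = 256,000 bytes/s.
After 2:1 compression, effective rate ≈ 128000 bytes/s.
Capacity = 2 × 1,073,741,824 = 2,147,483,648 bytes.
2,147,483,648 / effective rate ≈ 16777.22 s → 4.66 hours.

4.66 hours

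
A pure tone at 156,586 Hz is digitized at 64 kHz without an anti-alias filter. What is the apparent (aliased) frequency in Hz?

Nyquist = 64,000/2 = 32,000 Hz; 156,586 Hz exceeds it.
Alias = |156,586 − 2×64,000| = |156,586 − 128,000| = 28,586 Hz.

28,586 Hz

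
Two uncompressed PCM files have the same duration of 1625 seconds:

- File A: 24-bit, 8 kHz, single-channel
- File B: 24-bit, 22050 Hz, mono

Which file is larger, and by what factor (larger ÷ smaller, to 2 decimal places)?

File A: 8,000 × 3 × 1 = 24,000 bytes/s.
File B: 22,050 × 3 × 1 = 66,150 bytes/s.
File B is larger; ratio = 107,493,750 / 39,000,000 = 2.76.

File B, by a factor of 2.76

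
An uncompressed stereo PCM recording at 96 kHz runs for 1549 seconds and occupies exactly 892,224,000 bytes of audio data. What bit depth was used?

24 bits

Bytes per sample = 892,224,000 / (96,000 × 1,549 × 2) = 892,224,000 / 297,408,000 = 3.
Bit depth = 3 × 8 = 24 bits.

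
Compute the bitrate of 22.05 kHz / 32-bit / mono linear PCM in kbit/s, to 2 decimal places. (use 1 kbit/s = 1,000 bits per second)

Bit rate = 22,050 × 32 × 1 = 705,600 bits/s.
= 705.60 kbit/s.

705.60 kbit/s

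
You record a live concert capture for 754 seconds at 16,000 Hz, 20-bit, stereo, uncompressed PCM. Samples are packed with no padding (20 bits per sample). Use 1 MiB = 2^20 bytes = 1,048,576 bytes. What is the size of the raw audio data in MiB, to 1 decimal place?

Bits = 16,000 × 754 × 20 × 2 = 482,560,000 bits = 60,320,000 bytes.
60,320,000 / 1,048,576 = 57.5 MiB.

57.5 MiB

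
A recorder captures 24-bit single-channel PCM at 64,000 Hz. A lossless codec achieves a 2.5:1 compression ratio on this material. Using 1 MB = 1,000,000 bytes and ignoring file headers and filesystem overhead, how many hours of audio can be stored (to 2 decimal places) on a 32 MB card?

0.12 hours

Uncompressed byte rate = 64,000 × 3 × 1 = 192,000 bytes/s.
After 2.5:1 compression, effective rate ≈ 76800 bytes/s.
Capacity = 32 × 1,000,000 = 32,000,000 bytes.
32,000,000 / effective rate ≈ 416.67 s → 0.12 hours.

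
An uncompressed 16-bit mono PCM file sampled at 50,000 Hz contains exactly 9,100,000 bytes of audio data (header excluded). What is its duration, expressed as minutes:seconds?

1:31

Byte rate = 50,000 × 2 × 1 = 100,000 bytes/s.
Duration = 9,100,000 / 100,000 = 91 s.
91 s = 1:31.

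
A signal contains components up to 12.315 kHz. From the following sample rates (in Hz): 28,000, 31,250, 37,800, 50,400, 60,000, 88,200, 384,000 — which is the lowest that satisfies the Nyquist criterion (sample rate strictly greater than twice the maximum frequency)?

Need sample rate > 2 × 12,315 = 24,630 Hz.
Lowest listed rate above 24,630 Hz is 28,000 Hz.

28,000 Hz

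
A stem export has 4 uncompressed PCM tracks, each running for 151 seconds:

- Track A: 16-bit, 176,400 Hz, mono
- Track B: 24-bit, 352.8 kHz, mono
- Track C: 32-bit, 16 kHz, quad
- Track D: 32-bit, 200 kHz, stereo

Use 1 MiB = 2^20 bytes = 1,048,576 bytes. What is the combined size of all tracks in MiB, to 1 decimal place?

Track A: 176,400 × 151 × 2 × 1 = 53,272,800 bytes.
Track B: 352,800 × 151 × 3 × 1 = 159,818,400 bytes.
Track C: 16,000 × 151 × 4 × 4 = 38,656,000 bytes.
Track D: 200,000 × 151 × 4 × 2 = 241,600,000 bytes.
Total = 493,347,200 bytes = 470.5 MiB.

470.5 MiB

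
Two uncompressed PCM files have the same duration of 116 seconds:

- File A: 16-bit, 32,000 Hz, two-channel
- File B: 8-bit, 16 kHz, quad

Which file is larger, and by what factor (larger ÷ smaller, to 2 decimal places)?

File A, by a factor of 2.00

File A: 32,000 × 2 × 2 = 128,000 bytes/s.
File B: 16,000 × 1 × 4 = 64,000 bytes/s.
File A is larger; ratio = 14,848,000 / 7,424,000 = 2.00.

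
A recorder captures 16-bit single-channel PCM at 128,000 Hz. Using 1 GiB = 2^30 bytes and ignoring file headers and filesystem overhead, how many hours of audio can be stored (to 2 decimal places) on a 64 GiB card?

Uncompressed byte rate = 128,000 × 2 × 1 = 256,000 bytes/s.
Capacity = 64 × 1,073,741,824 = 68,719,476,736 bytes.
68,719,476,736 / 256,000 ≈ 268435.46 s → 74.57 hours.

74.57 hours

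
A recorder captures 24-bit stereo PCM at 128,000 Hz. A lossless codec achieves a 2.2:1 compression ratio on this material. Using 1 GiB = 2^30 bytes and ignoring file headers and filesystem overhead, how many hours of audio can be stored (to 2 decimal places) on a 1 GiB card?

0.85 hours

Uncompressed byte rate = 128,000 × 3 × 2 = 768,000 bytes/s.
After 2.2:1 compression, effective rate ≈ 349090.91 bytes/s.
Capacity = 1 × 1,073,741,824 = 1,073,741,824 bytes.
1,073,741,824 / effective rate ≈ 3075.82 s → 0.85 hours.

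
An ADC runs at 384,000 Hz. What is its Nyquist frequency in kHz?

Nyquist frequency = sample rate / 2 = 384,000 / 2 = 192 kHz.

192 kHz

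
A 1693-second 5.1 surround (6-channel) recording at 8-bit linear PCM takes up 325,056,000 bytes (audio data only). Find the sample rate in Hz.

Bytes = sample_rate × seconds × bytes_per_sample × channels.
sample_rate = 325,056,000 / (1,693 × 1 × 6) = 325,056,000 / 10,158 = 32,000 Hz.

32,000 Hz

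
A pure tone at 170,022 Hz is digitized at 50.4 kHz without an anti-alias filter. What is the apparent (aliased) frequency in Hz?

18,822 Hz

Nyquist = 50,400/2 = 25,200 Hz; 170,022 Hz exceeds it.
Alias = |170,022 − 3×50,400| = |170,022 − 151,200| = 18,822 Hz.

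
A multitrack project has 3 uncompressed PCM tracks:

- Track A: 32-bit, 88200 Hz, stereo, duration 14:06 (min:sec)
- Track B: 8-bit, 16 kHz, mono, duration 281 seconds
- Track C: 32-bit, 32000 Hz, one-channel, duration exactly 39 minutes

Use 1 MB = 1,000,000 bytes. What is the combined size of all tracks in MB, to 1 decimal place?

901.0 MB

Track A: 14:06 (min:sec) = 846 s; 88,200 × 846 × 4 × 2 = 596,937,600 bytes.
Track B: 16,000 × 281 × 1 × 1 = 4,496,000 bytes.
Track C: exactly 39 minutes = 2,340 s; 32,000 × 2,340 × 4 × 1 = 299,520,000 bytes.
Total = 900,953,600 bytes = 901.0 MB.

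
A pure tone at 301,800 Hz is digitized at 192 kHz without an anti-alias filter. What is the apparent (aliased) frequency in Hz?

82,200 Hz

Nyquist = 192,000/2 = 96,000 Hz; 301,800 Hz exceeds it.
Alias = |301,800 − 2×192,000| = |301,800 − 384,000| = 82,200 Hz.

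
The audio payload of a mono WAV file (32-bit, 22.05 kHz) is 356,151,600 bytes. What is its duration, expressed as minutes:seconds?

67:18

Byte rate = 22,050 × 4 × 1 = 88,200 bytes/s.
Duration = 356,151,600 / 88,200 = 4,038 s.
4,038 s = 67:18.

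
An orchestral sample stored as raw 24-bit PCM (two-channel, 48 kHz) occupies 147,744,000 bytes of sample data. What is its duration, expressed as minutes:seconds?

Byte rate = 48,000 × 3 × 2 = 288,000 bytes/s.
Duration = 147,744,000 / 288,000 = 513 s.
513 s = 8:33.

8:33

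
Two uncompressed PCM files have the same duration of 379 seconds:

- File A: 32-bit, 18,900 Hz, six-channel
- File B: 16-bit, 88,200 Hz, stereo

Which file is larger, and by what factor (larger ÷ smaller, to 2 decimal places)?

File A, by a factor of 1.29

File A: 18,900 × 4 × 6 = 453,600 bytes/s.
File B: 88,200 × 2 × 2 = 352,800 bytes/s.
File A is larger; ratio = 171,914,400 / 133,711,200 = 1.29.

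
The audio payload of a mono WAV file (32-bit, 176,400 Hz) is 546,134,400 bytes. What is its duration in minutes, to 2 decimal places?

Byte rate = 176,400 × 4 × 1 = 705,600 bytes/s.
Duration = 546,134,400 / 705,600 = 774 s.
774 s / 60 = 12.90 minutes.

12.90 minutes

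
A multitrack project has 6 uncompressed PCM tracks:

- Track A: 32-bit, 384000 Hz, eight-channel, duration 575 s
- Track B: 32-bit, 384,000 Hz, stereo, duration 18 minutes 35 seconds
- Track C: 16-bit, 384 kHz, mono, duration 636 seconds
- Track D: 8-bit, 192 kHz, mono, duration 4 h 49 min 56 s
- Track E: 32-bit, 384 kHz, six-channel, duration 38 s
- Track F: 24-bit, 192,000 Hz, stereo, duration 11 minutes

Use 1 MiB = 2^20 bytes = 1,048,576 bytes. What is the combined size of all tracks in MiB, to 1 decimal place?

14715.1 MiB

Track A: 384,000 × 575 × 4 × 8 = 7,065,600,000 bytes.
Track B: 18 minutes 35 seconds = 1,115 s; 384,000 × 1,115 × 4 × 2 = 3,425,280,000 bytes.
Track C: 384,000 × 636 × 2 × 1 = 488,448,000 bytes.
Track D: 4 h 49 min 56 s = 17,396 s; 192,000 × 17,396 × 1 × 1 = 3,340,032,000 bytes.
Track E: 384,000 × 38 × 4 × 6 = 350,208,000 bytes.
Track F: 11 minutes = 660 s; 192,000 × 660 × 3 × 2 = 760,320,000 bytes.
Total = 15,429,888,000 bytes = 14715.1 MiB.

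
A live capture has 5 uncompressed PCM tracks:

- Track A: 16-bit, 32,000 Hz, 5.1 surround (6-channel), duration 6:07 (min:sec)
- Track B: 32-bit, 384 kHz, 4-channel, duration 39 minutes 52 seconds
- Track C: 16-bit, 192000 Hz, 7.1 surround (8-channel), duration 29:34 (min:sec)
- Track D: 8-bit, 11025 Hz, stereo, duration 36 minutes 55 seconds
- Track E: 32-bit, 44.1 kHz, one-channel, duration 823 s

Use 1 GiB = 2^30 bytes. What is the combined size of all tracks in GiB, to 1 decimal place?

Track A: 6:07 (min:sec) = 367 s; 32,000 × 367 × 2 × 6 = 140,928,000 bytes.
Track B: 39 minutes 52 seconds = 2,392 s; 384,000 × 2,392 × 4 × 4 = 14,696,448,000 bytes.
Track C: 29:34 (min:sec) = 1,774 s; 192,000 × 1,774 × 2 × 8 = 5,449,728,000 bytes.
Track D: 36 minutes 55 seconds = 2,215 s; 11,025 × 2,215 × 1 × 2 = 48,840,750 bytes.
Track E: 44,100 × 823 × 4 × 1 = 145,177,200 bytes.
Total = 20,481,121,950 bytes = 19.1 GiB.

19.1 GiB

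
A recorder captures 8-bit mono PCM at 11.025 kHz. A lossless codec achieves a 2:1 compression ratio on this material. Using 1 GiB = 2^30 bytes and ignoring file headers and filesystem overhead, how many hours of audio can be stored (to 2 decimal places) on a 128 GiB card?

Uncompressed byte rate = 11,025 × 1 × 1 = 11,025 bytes/s.
After 2:1 compression, effective rate ≈ 5512.5 bytes/s.
Capacity = 128 × 1,073,741,824 = 137,438,953,472 bytes.
137,438,953,472 / effective rate ≈ 24932236.46 s → 6925.62 hours.

6925.62 hours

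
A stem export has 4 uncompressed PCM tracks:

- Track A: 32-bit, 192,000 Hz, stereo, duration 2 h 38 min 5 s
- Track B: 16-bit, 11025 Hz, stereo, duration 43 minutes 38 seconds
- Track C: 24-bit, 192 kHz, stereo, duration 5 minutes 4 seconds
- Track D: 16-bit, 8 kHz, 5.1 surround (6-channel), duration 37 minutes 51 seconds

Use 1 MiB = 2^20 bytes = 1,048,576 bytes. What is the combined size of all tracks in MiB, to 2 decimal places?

Track A: 2 h 38 min 5 s = 9,485 s; 192,000 × 9,485 × 4 × 2 = 14,568,960,000 bytes.
Track B: 43 minutes 38 seconds = 2,618 s; 11,025 × 2,618 × 2 × 2 = 115,453,800 bytes.
Track C: 5 minutes 4 seconds = 304 s; 192,000 × 304 × 3 × 2 = 350,208,000 bytes.
Track D: 37 minutes 51 seconds = 2,271 s; 8,000 × 2,271 × 2 × 6 = 218,016,000 bytes.
Total = 15,252,637,800 bytes = 14546.05 MiB.

14546.05 MiB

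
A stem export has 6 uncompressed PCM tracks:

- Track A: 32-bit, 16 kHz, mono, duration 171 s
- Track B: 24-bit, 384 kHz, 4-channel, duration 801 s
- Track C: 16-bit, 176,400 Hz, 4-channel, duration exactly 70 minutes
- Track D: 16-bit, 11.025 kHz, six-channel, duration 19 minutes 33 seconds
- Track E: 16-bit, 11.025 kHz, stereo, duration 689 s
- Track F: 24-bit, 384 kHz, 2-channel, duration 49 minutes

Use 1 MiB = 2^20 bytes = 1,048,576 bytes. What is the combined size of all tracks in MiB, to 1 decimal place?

15819.9 MiB

Track A: 16,000 × 171 × 4 × 1 = 10,944,000 bytes.
Track B: 384,000 × 801 × 3 × 4 = 3,691,008,000 bytes.
Track C: exactly 70 minutes = 4,200 s; 176,400 × 4,200 × 2 × 4 = 5,927,040,000 bytes.
Track D: 19 minutes 33 seconds = 1,173 s; 11,025 × 1,173 × 2 × 6 = 155,187,900 bytes.
Track E: 11,025 × 689 × 2 × 2 = 30,384,900 bytes.
Track F: 49 minutes = 2,940 s; 384,000 × 2,940 × 3 × 2 = 6,773,760,000 bytes.
Total = 16,588,324,800 bytes = 15819.9 MiB.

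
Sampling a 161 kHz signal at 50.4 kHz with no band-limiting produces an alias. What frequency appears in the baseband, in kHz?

9.8 kHz

Nyquist = 50,400/2 = 25,200 Hz; 161,000 Hz exceeds it.
Alias = |161,000 − 3×50,400| = |161,000 − 151,200| = 9,800 Hz = 9.8 kHz.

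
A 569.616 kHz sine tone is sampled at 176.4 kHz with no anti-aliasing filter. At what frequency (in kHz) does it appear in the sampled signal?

40.416 kHz

Nyquist = 176,400/2 = 88,200 Hz; 569,616 Hz exceeds it.
Alias = |569,616 − 3×176,400| = |569,616 − 529,200| = 40,416 Hz = 40.416 kHz.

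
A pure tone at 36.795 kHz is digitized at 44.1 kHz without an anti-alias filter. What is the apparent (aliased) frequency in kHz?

Nyquist = 44,100/2 = 22,050 Hz; 36,795 Hz exceeds it.
Alias = |36,795 − 1×44,100| = |36,795 − 44,100| = 7,305 Hz = 7.305 kHz.

7.305 kHz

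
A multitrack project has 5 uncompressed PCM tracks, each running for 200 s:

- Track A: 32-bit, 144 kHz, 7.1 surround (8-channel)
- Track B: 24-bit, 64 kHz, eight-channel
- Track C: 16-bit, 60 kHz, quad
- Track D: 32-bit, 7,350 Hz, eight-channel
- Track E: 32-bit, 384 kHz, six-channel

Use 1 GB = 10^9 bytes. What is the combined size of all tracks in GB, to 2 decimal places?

Track A: 144,000 × 200 × 4 × 8 = 921,600,000 bytes.
Track B: 64,000 × 200 × 3 × 8 = 307,200,000 bytes.
Track C: 60,000 × 200 × 2 × 4 = 96,000,000 bytes.
Track D: 7,350 × 200 × 4 × 8 = 47,040,000 bytes.
Track E: 384,000 × 200 × 4 × 6 = 1,843,200,000 bytes.
Total = 3,215,040,000 bytes = 3.22 GB.

3.22 GB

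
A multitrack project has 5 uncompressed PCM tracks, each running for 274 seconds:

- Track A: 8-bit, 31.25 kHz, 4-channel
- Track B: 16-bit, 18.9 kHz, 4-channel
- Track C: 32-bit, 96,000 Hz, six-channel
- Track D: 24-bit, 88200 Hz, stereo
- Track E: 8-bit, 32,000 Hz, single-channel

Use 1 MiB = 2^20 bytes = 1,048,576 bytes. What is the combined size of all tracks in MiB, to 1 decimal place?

Track A: 31,250 × 274 × 1 × 4 = 34,250,000 bytes.
Track B: 18,900 × 274 × 2 × 4 = 41,428,800 bytes.
Track C: 96,000 × 274 × 4 × 6 = 631,296,000 bytes.
Track D: 88,200 × 274 × 3 × 2 = 145,000,800 bytes.
Track E: 32,000 × 274 × 1 × 1 = 8,768,000 bytes.
Total = 860,743,600 bytes = 820.9 MiB.

820.9 MiB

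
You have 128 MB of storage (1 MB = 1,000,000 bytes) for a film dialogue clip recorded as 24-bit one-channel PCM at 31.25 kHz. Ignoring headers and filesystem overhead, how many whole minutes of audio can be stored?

Uncompressed byte rate = 31,250 × 3 × 1 = 93,750 bytes/s.
Capacity = 128 × 1,000,000 = 128,000,000 bytes.
128,000,000 / 93,750 ≈ 1365.33 s → 22 minutes.

22 minutes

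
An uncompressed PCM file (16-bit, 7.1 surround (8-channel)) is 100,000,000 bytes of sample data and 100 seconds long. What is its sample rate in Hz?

Bytes = sample_rate × seconds × bytes_per_sample × channels.
sample_rate = 100,000,000 / (100 × 2 × 8) = 100,000,000 / 1,600 = 62,500 Hz.

62,500 Hz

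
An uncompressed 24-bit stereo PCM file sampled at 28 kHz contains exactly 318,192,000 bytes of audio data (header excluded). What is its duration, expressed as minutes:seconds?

Byte rate = 28,000 × 3 × 2 = 168,000 bytes/s.
Duration = 318,192,000 / 168,000 = 1,894 s.
1,894 s = 31:34.

31:34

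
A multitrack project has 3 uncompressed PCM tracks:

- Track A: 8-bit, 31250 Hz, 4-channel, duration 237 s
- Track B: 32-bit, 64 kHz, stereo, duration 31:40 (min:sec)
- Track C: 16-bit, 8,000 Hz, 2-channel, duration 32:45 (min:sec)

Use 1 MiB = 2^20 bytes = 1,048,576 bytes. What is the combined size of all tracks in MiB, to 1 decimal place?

1016.0 MiB

Track A: 31,250 × 237 × 1 × 4 = 29,625,000 bytes.
Track B: 31:40 (min:sec) = 1,900 s; 64,000 × 1,900 × 4 × 2 = 972,800,000 bytes.
Track C: 32:45 (min:sec) = 1,965 s; 8,000 × 1,965 × 2 × 2 = 62,880,000 bytes.
Total = 1,065,305,000 bytes = 1016.0 MiB.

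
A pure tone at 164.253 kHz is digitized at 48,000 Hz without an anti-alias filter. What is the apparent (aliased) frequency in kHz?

Nyquist = 48,000/2 = 24,000 Hz; 164,253 Hz exceeds it.
Alias = |164,253 − 3×48,000| = |164,253 − 144,000| = 20,253 Hz = 20.253 kHz.

20.253 kHz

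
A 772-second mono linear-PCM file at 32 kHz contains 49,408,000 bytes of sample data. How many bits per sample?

Bytes per sample = 49,408,000 / (32,000 × 772 × 1) = 49,408,000 / 24,704,000 = 2.
Bit depth = 2 × 8 = 16 bits.

16 bits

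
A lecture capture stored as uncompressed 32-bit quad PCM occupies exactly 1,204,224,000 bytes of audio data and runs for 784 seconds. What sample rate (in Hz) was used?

96,000 Hz

Bytes = sample_rate × seconds × bytes_per_sample × channels.
sample_rate = 1,204,224,000 / (784 × 4 × 4) = 1,204,224,000 / 12,544 = 96,000 Hz.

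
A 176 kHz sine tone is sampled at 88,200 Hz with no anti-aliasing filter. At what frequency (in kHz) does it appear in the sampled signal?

Nyquist = 88,200/2 = 44,100 Hz; 176,000 Hz exceeds it.
Alias = |176,000 − 2×88,200| = |176,000 − 176,400| = 400 Hz = 0.4 kHz.

0.4 kHz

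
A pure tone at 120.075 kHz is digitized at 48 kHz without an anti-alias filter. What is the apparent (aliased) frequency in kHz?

Nyquist = 48,000/2 = 24,000 Hz; 120,075 Hz exceeds it.
Alias = |120,075 − 3×48,000| = |120,075 − 144,000| = 23,925 Hz = 23.925 kHz.

23.925 kHz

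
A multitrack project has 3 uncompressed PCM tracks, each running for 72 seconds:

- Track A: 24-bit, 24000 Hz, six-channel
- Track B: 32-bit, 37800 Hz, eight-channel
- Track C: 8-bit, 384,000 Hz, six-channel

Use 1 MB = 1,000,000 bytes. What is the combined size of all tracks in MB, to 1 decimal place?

Track A: 24,000 × 72 × 3 × 6 = 31,104,000 bytes.
Track B: 37,800 × 72 × 4 × 8 = 87,091,200 bytes.
Track C: 384,000 × 72 × 1 × 6 = 165,888,000 bytes.
Total = 284,083,200 bytes = 284.1 MB.

284.1 MB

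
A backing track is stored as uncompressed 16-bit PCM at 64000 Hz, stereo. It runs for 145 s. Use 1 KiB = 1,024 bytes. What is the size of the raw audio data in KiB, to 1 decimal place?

36250.0 KiB

Bytes = 64,000 samples/s × 145 s × 2 bytes/sample × 2 ch = 37,120,000 bytes.
37,120,000 / 1,024 = 36250.0 KiB.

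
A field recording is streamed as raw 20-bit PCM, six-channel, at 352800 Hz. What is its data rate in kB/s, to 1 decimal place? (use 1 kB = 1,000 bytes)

Bit rate = 352,800 × 20 × 6 = 42,336,000 bits/s.
42,336,000 / 8 = 5,292,000 B/s = 5292.0 kB/s.

5292.0 kB/s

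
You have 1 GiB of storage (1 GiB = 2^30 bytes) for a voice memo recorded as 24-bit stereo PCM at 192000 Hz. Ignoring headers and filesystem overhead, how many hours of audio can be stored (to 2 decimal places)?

Uncompressed byte rate = 192,000 × 3 × 2 = 1,152,000 bytes/s.
Capacity = 1 × 1,073,741,824 = 1,073,741,824 bytes.
1,073,741,824 / 1,152,000 ≈ 932.07 s → 0.26 hours.

0.26 hours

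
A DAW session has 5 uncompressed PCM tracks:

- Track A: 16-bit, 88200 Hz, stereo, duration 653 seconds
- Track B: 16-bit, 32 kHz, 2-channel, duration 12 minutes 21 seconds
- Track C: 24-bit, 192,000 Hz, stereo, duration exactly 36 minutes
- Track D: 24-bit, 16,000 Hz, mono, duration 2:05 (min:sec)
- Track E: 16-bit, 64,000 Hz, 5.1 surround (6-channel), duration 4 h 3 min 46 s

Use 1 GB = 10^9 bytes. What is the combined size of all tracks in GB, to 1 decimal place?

14.1 GB

Track A: 88,200 × 653 × 2 × 2 = 230,378,400 bytes.
Track B: 12 minutes 21 seconds = 741 s; 32,000 × 741 × 2 × 2 = 94,848,000 bytes.
Track C: exactly 36 minutes = 2,160 s; 192,000 × 2,160 × 3 × 2 = 2,488,320,000 bytes.
Track D: 2:05 (min:sec) = 125 s; 16,000 × 125 × 3 × 1 = 6,000,000 bytes.
Track E: 4 h 3 min 46 s = 14,626 s; 64,000 × 14,626 × 2 × 6 = 11,232,768,000 bytes.
Total = 14,052,314,400 bytes = 14.1 GB.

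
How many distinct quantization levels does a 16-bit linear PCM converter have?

65,536 levels

2^16 = 65,536.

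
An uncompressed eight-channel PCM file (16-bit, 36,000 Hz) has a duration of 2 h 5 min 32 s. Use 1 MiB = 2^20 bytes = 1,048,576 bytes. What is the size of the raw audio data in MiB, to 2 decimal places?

Duration = 2 h 5 min 32 s = 7,532 s.
Bytes = 36,000 samples/s × 7,532 s × 2 bytes/sample × 8 ch = 4,338,432,000 bytes.
4,338,432,000 / 1,048,576 = 4137.45 MiB.

4137.45 MiB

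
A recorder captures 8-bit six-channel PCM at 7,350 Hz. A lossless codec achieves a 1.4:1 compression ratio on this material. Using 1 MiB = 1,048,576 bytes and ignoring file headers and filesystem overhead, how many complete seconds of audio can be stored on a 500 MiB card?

Uncompressed byte rate = 7,350 × 1 × 6 = 44,100 bytes/s.
After 1.4:1 compression, effective rate ≈ 31500 bytes/s.
Capacity = 500 × 1,048,576 = 524,288,000 bytes.
524,288,000 / effective rate ≈ 16644.06 s → 16,644 seconds.

16,644 seconds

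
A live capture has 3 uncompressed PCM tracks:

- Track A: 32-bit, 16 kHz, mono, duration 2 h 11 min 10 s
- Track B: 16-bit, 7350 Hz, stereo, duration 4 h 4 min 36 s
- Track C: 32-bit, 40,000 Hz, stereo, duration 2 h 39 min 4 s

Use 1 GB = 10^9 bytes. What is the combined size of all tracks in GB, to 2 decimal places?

3.99 GB

Track A: 2 h 11 min 10 s = 7,870 s; 16,000 × 7,870 × 4 × 1 = 503,680,000 bytes.
Track B: 4 h 4 min 36 s = 14,676 s; 7,350 × 14,676 × 2 × 2 = 431,474,400 bytes.
Track C: 2 h 39 min 4 s = 9,544 s; 40,000 × 9,544 × 4 × 2 = 3,054,080,000 bytes.
Total = 3,989,234,400 bytes = 3.99 GB.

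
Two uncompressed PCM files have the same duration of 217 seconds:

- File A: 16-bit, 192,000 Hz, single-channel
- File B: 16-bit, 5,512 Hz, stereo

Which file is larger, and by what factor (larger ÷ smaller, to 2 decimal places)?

File A: 192,000 × 2 × 1 = 384,000 bytes/s.
File B: 5,512 × 2 × 2 = 22,048 bytes/s.
File A is larger; ratio = 83,328,000 / 4,784,416 = 17.42.

File A, by a factor of 17.42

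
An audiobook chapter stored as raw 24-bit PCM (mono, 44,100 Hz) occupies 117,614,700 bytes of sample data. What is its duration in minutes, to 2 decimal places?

14.82 minutes

Byte rate = 44,100 × 3 × 1 = 132,300 bytes/s.
Duration = 117,614,700 / 132,300 = 889 s.
889 s / 60 = 14.82 minutes.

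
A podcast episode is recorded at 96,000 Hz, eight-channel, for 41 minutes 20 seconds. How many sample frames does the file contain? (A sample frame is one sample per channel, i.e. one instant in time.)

238,080,000 sample frames

41 minutes 20 seconds = 2,480 s.
96,000 samples/s × 2,480 s = 238,080,000 frames.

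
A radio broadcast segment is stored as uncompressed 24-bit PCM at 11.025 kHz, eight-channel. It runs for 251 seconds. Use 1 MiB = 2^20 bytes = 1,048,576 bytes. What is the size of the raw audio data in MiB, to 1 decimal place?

Bytes = 11,025 samples/s × 251 s × 3 bytes/sample × 8 ch = 66,414,600 bytes.
66,414,600 / 1,048,576 = 63.3 MiB.

63.3 MiB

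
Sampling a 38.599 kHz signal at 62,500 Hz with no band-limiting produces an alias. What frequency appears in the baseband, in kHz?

23.901 kHz

Nyquist = 62,500/2 = 31,250 Hz; 38,599 Hz exceeds it.
Alias = |38,599 − 1×62,500| = |38,599 − 62,500| = 23,901 Hz = 23.901 kHz.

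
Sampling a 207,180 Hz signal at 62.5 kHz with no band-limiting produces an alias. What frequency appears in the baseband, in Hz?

Nyquist = 62,500/2 = 31,250 Hz; 207,180 Hz exceeds it.
Alias = |207,180 − 3×62,500| = |207,180 − 187,500| = 19,680 Hz.

19,680 Hz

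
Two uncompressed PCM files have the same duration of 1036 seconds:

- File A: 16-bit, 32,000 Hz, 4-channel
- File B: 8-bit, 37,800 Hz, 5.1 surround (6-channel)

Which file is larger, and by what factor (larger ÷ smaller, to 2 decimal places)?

File A: 32,000 × 2 × 4 = 256,000 bytes/s.
File B: 37,800 × 1 × 6 = 226,800 bytes/s.
File A is larger; ratio = 265,216,000 / 234,964,800 = 1.13.

File A, by a factor of 1.13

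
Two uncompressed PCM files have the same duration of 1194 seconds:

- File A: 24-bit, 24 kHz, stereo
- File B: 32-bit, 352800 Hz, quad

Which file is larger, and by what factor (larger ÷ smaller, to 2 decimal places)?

File B, by a factor of 39.20

File A: 24,000 × 3 × 2 = 144,000 bytes/s.
File B: 352,800 × 4 × 4 = 5,644,800 bytes/s.
File B is larger; ratio = 6,739,891,200 / 171,936,000 = 39.20.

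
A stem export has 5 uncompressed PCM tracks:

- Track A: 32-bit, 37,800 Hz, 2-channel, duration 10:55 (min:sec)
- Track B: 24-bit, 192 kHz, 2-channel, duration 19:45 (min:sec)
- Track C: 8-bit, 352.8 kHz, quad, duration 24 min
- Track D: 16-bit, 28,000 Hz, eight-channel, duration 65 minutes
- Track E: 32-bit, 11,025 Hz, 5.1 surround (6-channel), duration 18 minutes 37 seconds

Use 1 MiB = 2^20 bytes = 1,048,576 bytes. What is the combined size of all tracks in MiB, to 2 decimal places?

Track A: 10:55 (min:sec) = 655 s; 37,800 × 655 × 4 × 2 = 198,072,000 bytes.
Track B: 19:45 (min:sec) = 1,185 s; 192,000 × 1,185 × 3 × 2 = 1,365,120,000 bytes.
Track C: 24 min = 1,440 s; 352,800 × 1,440 × 1 × 4 = 2,032,128,000 bytes.
Track D: 65 minutes = 3,900 s; 28,000 × 3,900 × 2 × 8 = 1,747,200,000 bytes.
Track E: 18 minutes 37 seconds = 1,117 s; 11,025 × 1,117 × 4 × 6 = 295,558,200 bytes.
Total = 5,638,078,200 bytes = 5376.89 MiB.

5376.89 MiB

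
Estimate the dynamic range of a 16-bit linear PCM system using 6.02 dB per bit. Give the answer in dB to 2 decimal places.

96.32 dB

16 × 6.02 = 96.32 dB.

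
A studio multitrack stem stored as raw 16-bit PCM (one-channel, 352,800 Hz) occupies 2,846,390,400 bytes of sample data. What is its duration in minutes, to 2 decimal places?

67.23 minutes

Byte rate = 352,800 × 2 × 1 = 705,600 bytes/s.
Duration = 2,846,390,400 / 705,600 = 4,034 s.
4,034 s / 60 = 67.23 minutes.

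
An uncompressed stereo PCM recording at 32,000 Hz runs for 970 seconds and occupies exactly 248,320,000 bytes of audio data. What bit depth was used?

Bytes per sample = 248,320,000 / (32,000 × 970 × 2) = 248,320,000 / 62,080,000 = 4.
Bit depth = 4 × 8 = 32 bits.

32 bits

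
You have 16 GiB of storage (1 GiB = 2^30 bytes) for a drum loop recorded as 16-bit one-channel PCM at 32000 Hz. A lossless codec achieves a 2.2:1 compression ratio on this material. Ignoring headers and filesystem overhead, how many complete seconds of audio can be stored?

Uncompressed byte rate = 32,000 × 2 × 1 = 64,000 bytes/s.
After 2.2:1 compression, effective rate ≈ 29090.91 bytes/s.
Capacity = 16 × 1,073,741,824 = 17,179,869,184 bytes.
17,179,869,184 / effective rate ≈ 590558 s → 590,558 seconds.

590,558 seconds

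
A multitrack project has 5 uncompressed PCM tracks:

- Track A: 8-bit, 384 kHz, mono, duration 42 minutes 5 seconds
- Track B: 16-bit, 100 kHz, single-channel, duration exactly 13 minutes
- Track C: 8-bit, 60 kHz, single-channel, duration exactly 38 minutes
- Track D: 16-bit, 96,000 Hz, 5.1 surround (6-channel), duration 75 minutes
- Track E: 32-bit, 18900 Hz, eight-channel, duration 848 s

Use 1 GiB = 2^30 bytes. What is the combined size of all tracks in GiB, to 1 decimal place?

Track A: 42 minutes 5 seconds = 2,525 s; 384,000 × 2,525 × 1 × 1 = 969,600,000 bytes.
Track B: exactly 13 minutes = 780 s; 100,000 × 780 × 2 × 1 = 156,000,000 bytes.
Track C: exactly 38 minutes = 2,280 s; 60,000 × 2,280 × 1 × 1 = 136,800,000 bytes.
Track D: 75 minutes = 4,500 s; 96,000 × 4,500 × 2 × 6 = 5,184,000,000 bytes.
Track E: 18,900 × 848 × 4 × 8 = 512,870,400 bytes.
Total = 6,959,270,400 bytes = 6.5 GiB.

6.5 GiB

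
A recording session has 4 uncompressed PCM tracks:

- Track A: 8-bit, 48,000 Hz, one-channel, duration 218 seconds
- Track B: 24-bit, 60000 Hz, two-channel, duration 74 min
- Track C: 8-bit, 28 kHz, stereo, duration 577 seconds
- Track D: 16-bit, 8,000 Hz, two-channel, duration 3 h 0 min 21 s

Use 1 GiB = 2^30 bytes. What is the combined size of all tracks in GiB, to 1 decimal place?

Track A: 48,000 × 218 × 1 × 1 = 10,464,000 bytes.
Track B: 74 min = 4,440 s; 60,000 × 4,440 × 3 × 2 = 1,598,400,000 bytes.
Track C: 28,000 × 577 × 1 × 2 = 32,312,000 bytes.
Track D: 3 h 0 min 21 s = 10,821 s; 8,000 × 10,821 × 2 × 2 = 346,272,000 bytes.
Total = 1,987,448,000 bytes = 1.9 GiB.

1.9 GiB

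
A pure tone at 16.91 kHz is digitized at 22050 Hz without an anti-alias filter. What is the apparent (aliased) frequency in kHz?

5.14 kHz

Nyquist = 22,050/2 = 11,025 Hz; 16,910 Hz exceeds it.
Alias = |16,910 − 1×22,050| = |16,910 − 22,050| = 5,140 Hz = 5.14 kHz.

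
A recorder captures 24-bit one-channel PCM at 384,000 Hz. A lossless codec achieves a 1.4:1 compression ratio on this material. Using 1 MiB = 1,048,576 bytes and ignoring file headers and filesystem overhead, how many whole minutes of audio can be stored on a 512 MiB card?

Uncompressed byte rate = 384,000 × 3 × 1 = 1,152,000 bytes/s.
After 1.4:1 compression, effective rate ≈ 822857.14 bytes/s.
Capacity = 512 × 1,048,576 = 536,870,912 bytes.
536,870,912 / effective rate ≈ 652.45 s → 10 minutes.

10 minutes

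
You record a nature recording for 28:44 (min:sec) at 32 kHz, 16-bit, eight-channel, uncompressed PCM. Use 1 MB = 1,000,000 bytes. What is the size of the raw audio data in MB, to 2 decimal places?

Duration = 28:44 (min:sec) = 1,724 s.
Bytes = 32,000 samples/s × 1,724 s × 2 bytes/sample × 8 ch = 882,688,000 bytes.
882,688,000 / 1,000,000 = 882.69 MB.

882.69 MB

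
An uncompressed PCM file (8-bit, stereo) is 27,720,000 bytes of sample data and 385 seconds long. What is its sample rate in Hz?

36,000 Hz

Bytes = sample_rate × seconds × bytes_per_sample × channels.
sample_rate = 27,720,000 / (385 × 1 × 2) = 27,720,000 / 770 = 36,000 Hz.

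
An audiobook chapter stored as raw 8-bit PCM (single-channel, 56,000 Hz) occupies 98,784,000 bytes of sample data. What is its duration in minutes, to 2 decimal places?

Byte rate = 56,000 × 1 × 1 = 56,000 bytes/s.
Duration = 98,784,000 / 56,000 = 1,764 s.
1,764 s / 60 = 29.40 minutes.

29.40 minutes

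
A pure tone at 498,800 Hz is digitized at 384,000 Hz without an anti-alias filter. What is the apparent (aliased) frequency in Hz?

114,800 Hz

Nyquist = 384,000/2 = 192,000 Hz; 498,800 Hz exceeds it.
Alias = |498,800 − 1×384,000| = |498,800 − 384,000| = 114,800 Hz.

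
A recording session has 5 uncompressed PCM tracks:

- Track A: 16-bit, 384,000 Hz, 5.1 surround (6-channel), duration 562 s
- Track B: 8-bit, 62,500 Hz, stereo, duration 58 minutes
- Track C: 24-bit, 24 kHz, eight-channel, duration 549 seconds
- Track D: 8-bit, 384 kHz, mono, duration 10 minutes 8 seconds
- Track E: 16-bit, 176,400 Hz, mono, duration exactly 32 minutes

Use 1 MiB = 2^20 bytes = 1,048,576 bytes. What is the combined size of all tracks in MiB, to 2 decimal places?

Track A: 384,000 × 562 × 2 × 6 = 2,589,696,000 bytes.
Track B: 58 minutes = 3,480 s; 62,500 × 3,480 × 1 × 2 = 435,000,000 bytes.
Track C: 24,000 × 549 × 3 × 8 = 316,224,000 bytes.
Track D: 10 minutes 8 seconds = 608 s; 384,000 × 608 × 1 × 1 = 233,472,000 bytes.
Track E: exactly 32 minutes = 1,920 s; 176,400 × 1,920 × 2 × 1 = 677,376,000 bytes.
Total = 4,251,768,000 bytes = 4054.80 MiB.

4054.80 MiB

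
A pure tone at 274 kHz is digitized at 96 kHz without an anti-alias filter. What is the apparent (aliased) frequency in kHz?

Nyquist = 96,000/2 = 48,000 Hz; 274,000 Hz exceeds it.
Alias = |274,000 − 3×96,000| = |274,000 − 288,000| = 14,000 Hz = 14 kHz.

14 kHz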